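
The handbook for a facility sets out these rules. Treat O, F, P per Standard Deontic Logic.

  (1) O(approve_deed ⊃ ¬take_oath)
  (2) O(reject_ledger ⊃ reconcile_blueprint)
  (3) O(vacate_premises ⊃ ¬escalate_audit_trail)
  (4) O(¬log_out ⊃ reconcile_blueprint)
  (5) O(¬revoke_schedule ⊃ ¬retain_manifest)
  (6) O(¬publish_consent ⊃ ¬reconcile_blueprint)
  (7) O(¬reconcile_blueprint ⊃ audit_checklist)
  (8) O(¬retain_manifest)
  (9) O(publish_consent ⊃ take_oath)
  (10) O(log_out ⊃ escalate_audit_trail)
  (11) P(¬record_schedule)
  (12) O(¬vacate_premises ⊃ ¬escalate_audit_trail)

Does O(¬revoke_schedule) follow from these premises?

No

Premise 5 is O(¬revoke_schedule ⊃ ¬retain_manifest); even if O(¬retain_manifest) held, inferring O(¬revoke_schedule) would be affirming the consequent — invalid.
No other premise forces O(¬revoke_schedule). An ideal world satisfying every premise can still have ¬revoke_schedule false, so O(¬revoke_schedule) is not derivable.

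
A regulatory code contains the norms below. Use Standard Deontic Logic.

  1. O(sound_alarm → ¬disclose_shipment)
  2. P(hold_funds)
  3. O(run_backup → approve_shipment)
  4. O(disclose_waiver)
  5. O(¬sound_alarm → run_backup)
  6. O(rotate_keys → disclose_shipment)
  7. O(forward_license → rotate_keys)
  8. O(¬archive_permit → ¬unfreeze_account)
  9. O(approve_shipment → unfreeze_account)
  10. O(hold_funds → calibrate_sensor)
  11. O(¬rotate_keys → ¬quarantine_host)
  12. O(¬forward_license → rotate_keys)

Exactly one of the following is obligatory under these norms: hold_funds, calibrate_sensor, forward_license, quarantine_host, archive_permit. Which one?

Premises 12 and 7 cover both cases: O(¬forward_license → rotate_keys) and O(forward_license → rotate_keys). Since ¬forward_license ∨ forward_license is a tautology, O(rotate_keys) follows.
Premise 6 is O(rotate_keys → disclose_shipment); since O(rotate_keys), deontic closure gives O(disclose_shipment).
Premise 1 is O(sound_alarm → ¬disclose_shipment); contrapositively O(disclose_shipment → ¬sound_alarm). Since O(disclose_shipment) holds, K gives O(¬sound_alarm).
With premise 5, O(¬sound_alarm → run_backup), the K-axiom yields O(run_backup).
Applying K to premise 3 (O(run_backup → approve_shipment)) and O(run_backup) yields O(approve_shipment).
With premise 9, O(approve_shipment → unfreeze_account), the K-axiom yields O(unfreeze_account).
Premise 8 is O(¬archive_permit → ¬unfreeze_account); contrapositively O(unfreeze_account → archive_permit). Since O(unfreeze_account) holds, K gives O(archive_permit).
So O(archive_permit) holds — archive_permit is obligatory. None of the other listed options is made obligatory by any chain of premises.

archive_permit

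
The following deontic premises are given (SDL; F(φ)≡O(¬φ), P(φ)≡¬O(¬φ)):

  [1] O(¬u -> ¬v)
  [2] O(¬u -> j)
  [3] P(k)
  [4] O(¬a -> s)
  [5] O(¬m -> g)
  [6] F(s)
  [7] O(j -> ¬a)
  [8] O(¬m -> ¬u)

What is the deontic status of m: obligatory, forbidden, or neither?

Obligatory

F(s) at premise 6 means O(¬s).
Premise 4, O(¬a -> s), contraposes to O(¬s -> a); with O(¬s) we get O(a).
The contrapositive of premise 7 (O(j -> ¬a)) is O(a -> ¬j), and O(a) is already established, so O(¬j).
Premise 2, O(¬u -> j), contraposes to O(¬j -> u); with O(¬j) we get O(u).
Premise 8 is O(¬m -> ¬u); contrapositively O(u -> m). Since O(u) holds, K gives O(m).
Premises 1, 3, 5 do not contribute to this derivation.
Hence m is obligatory.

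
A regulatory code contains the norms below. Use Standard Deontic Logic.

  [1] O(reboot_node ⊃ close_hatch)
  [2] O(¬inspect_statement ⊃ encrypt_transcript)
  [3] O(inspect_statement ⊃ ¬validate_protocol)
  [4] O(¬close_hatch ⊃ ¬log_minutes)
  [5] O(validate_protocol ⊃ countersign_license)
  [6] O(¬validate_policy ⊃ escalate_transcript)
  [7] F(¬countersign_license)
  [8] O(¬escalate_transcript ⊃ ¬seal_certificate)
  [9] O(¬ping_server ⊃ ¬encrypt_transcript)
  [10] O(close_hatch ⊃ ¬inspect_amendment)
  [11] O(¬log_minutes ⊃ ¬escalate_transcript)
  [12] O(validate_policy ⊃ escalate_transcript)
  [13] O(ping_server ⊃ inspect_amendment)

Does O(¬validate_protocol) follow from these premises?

Yes

Premises 6 and 12 cover both cases: O(¬validate_policy ⊃ escalate_transcript) and O(validate_policy ⊃ escalate_transcript). Since ¬validate_policy ∨ validate_policy is a tautology, O(escalate_transcript) follows.
The contrapositive of premise 11 (O(¬log_minutes ⊃ ¬escalate_transcript)) is O(escalate_transcript ⊃ log_minutes), and O(escalate_transcript) is already established, so O(log_minutes).
Premise 4, O(¬close_hatch ⊃ ¬log_minutes), contraposes to O(log_minutes ⊃ close_hatch); with O(log_minutes) we get O(close_hatch).
From O(close_hatch) and premise 10, O(close_hatch ⊃ ¬inspect_amendment), we obtain O(¬inspect_amendment).
Premise 13, O(ping_server ⊃ inspect_amendment), contraposes to O(¬inspect_amendment ⊃ ¬ping_server); with O(¬inspect_amendment) we get O(¬ping_server).
Premise 9 is O(¬ping_server ⊃ ¬encrypt_transcript); since O(¬ping_server), deontic closure gives O(¬encrypt_transcript).
Premise 2 is O(¬inspect_statement ⊃ encrypt_transcript); contrapositively O(¬encrypt_transcript ⊃ inspect_statement). Since O(¬encrypt_transcript) holds, K gives O(inspect_statement).
Premise 3 is O(inspect_statement ⊃ ¬validate_protocol); since O(inspect_statement), deontic closure gives O(¬validate_protocol).
Premises 1, 5, 7, 8 do not contribute to this derivation.
So O(¬validate_protocol) follows.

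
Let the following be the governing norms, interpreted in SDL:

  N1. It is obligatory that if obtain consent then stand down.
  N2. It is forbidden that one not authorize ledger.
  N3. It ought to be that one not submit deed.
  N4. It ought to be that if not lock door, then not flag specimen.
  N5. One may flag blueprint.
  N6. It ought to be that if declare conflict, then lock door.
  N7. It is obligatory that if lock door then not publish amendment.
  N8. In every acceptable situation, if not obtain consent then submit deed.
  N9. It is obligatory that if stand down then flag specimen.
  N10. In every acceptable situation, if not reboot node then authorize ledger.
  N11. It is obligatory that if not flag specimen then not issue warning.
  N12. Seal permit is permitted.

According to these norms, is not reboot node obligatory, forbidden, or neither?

Premise 10 is O(¬reboot_node → authorize_ledger); even if O(authorize_ledger) held, inferring O(¬reboot_node) would be affirming the consequent — invalid.
No premise or chain of K-axiom applications forces O(¬reboot_node), and none forces O(reboot_node). So ¬reboot_node is neither obligatory nor forbidden under these norms.

Neither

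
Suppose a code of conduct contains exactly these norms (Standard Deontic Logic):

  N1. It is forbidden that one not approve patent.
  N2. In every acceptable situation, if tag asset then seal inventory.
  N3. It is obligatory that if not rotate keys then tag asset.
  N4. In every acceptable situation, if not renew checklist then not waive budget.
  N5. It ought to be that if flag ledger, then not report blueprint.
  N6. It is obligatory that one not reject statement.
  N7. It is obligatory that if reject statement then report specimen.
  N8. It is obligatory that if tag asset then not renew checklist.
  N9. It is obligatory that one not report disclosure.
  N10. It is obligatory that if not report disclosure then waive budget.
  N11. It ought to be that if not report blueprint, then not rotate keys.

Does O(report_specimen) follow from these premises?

No

Premise 7 is O(reject_statement → report_specimen), but O(reject_statement) is not derivable from the premises, so it does not yield O(report_specimen).
No other premise forces O(report_specimen). An ideal world satisfying every premise can still have report_specimen false, so O(report_specimen) is not derivable.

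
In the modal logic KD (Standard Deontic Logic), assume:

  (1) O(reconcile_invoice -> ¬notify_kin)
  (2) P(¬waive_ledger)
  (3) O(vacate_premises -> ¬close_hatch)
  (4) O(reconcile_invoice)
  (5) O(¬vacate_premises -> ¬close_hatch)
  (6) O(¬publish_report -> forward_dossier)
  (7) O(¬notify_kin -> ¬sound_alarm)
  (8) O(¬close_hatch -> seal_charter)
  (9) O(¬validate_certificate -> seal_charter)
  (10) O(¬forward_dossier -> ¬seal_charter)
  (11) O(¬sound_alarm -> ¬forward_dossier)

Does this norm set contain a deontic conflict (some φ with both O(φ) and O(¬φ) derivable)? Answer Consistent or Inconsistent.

By case analysis on ¬vacate_premises: premise 5 gives O(¬vacate_premises -> ¬close_hatch) and premise 3 gives O(vacate_premises -> ¬close_hatch), so O(¬close_hatch) either way.
Applying K to premise 8 (O(¬close_hatch -> seal_charter)) and O(¬close_hatch) yields O(seal_charter).
Premise 10 is O(¬forward_dossier -> ¬seal_charter); contrapositively O(seal_charter -> forward_dossier). Since O(seal_charter) holds, K gives O(forward_dossier).
Premise 11, O(¬sound_alarm -> ¬forward_dossier), contraposes to O(forward_dossier -> sound_alarm); with O(forward_dossier) we get O(sound_alarm).
The contrapositive of premise 7 (O(¬notify_kin -> ¬sound_alarm)) is O(sound_alarm -> notify_kin), and O(sound_alarm) is already established, so O(notify_kin).
The contrapositive of premise 1 (O(reconcile_invoice -> ¬notify_kin)) is O(notify_kin -> ¬reconcile_invoice), and O(notify_kin) is already established, so O(¬reconcile_invoice).
Yet premise 4 states O(reconcile_invoice).
We now have both O(¬reconcile_invoice) and O(reconcile_invoice) — reconcile_invoice is simultaneously obligatory and forbidden, violating the D-axiom.

Inconsistent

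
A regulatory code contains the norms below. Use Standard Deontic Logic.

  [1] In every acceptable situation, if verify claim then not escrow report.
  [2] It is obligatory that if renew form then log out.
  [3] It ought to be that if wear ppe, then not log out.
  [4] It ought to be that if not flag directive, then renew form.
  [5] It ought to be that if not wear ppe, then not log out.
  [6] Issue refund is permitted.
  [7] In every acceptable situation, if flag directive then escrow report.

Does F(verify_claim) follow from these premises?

Premises 5 and 3 are O(¬wear_ppe → ¬log_out) and O(wear_ppe → ¬log_out); every ideal world satisfies ¬wear_ppe or wear_ppe, so in either case ¬log_out holds — hence O(¬log_out).
Premise 2, O(renew_form → log_out), contraposes to O(¬log_out → ¬renew_form); with O(¬log_out) we get O(¬renew_form).
Premise 4, O(¬flag_directive → renew_form), contraposes to O(¬renew_form → flag_directive); with O(¬renew_form) we get O(flag_directive).
Premise 7 is O(flag_directive → escrow_report); since O(flag_directive), deontic closure gives O(escrow_report).
Premise 1 is O(verify_claim → ¬escrow_report); contrapositively O(escrow_report → ¬verify_claim). Since O(escrow_report) holds, K gives O(¬verify_claim).
Premise 6 does not contribute to this derivation.
So O(¬verify_claim) holds, i.e. F(verify_claim). The claim follows.

Yes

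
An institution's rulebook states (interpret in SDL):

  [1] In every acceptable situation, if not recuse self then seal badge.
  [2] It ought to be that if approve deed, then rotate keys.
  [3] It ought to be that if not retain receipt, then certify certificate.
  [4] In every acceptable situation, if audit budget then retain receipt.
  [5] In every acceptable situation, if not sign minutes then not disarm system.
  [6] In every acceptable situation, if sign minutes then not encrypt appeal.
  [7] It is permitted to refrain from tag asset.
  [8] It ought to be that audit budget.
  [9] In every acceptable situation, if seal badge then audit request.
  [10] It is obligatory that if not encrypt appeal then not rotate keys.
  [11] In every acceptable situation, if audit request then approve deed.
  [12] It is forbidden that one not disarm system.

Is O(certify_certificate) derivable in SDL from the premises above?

Premise 3 is O(¬retain_receipt → certify_certificate), but O(¬retain_receipt) is not derivable from the premises, so it does not yield O(certify_certificate).
No other premise forces O(certify_certificate). An ideal world satisfying every premise can still have certify_certificate false, so O(certify_certificate) is not derivable.

No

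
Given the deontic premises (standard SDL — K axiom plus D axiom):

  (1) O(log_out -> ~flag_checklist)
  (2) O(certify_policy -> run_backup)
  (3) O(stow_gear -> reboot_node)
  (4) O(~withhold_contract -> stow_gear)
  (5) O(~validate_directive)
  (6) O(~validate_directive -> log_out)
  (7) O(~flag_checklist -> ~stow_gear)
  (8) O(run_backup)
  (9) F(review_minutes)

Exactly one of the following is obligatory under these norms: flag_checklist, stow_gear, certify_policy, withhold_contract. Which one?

withhold_contract

Premise 5 states O(~validate_directive) outright.
With premise 6, O(~validate_directive -> log_out), the K-axiom yields O(log_out).
Applying K to premise 1 (O(log_out -> ~flag_checklist)) and O(log_out) yields O(~flag_checklist).
Premise 7 is O(~flag_checklist -> ~stow_gear); since O(~flag_checklist), deontic closure gives O(~stow_gear).
Premise 4 is O(~withhold_contract -> stow_gear); contrapositively O(~stow_gear -> withhold_contract). Since O(~stow_gear) holds, K gives O(withhold_contract).
So O(withhold_contract) holds — withhold_contract is obligatory. None of the other listed options is made obligatory by any chain of premises.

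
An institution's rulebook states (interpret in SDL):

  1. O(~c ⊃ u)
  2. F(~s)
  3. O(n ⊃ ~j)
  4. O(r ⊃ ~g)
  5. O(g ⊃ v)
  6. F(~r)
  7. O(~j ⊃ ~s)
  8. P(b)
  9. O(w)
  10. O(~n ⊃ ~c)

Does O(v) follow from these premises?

No

Premise 5 is O(g ⊃ v), but O(g) is not derivable from the premises, so it does not yield O(v).
No other premise forces O(v). An ideal world satisfying every premise can still have v false, so O(v) is not derivable.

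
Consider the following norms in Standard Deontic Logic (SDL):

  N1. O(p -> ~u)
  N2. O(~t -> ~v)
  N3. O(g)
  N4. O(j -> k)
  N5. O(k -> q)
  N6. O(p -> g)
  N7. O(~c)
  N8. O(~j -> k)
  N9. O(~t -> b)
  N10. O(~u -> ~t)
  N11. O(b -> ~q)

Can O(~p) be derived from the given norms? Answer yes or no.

Premises 4 and 8 are O(j -> k) and O(~j -> k); every ideal world satisfies j or ~j, so in either case k holds — hence O(k).
With premise 5, O(k -> q), the K-axiom yields O(q).
The contrapositive of premise 11 (O(b -> ~q)) is O(q -> ~b), and O(q) is already established, so O(~b).
Premise 9, O(~t -> b), contraposes to O(~b -> t); with O(~b) we get O(t).
Premise 10 is O(~u -> ~t); contrapositively O(t -> u). Since O(t) holds, K gives O(u).
Premise 1 is O(p -> ~u); contrapositively O(u -> ~p). Since O(u) holds, K gives O(~p).
Premises 2, 3, 6, 7 do not contribute to this derivation.
So O(~p) follows.

Yes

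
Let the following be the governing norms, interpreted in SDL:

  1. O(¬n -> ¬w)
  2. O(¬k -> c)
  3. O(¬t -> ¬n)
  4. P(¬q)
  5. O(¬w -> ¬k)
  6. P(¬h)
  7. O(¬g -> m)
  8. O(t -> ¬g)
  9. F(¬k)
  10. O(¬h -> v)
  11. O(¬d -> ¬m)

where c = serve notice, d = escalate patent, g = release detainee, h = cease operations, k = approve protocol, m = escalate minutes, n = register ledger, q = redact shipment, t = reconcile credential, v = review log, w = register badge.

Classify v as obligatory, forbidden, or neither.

Neither

Premise 10 is O(¬h -> v), but O(¬h) is not derivable from the premises (the permission P(¬h) asserts only ¬O(h), not O(¬h)), so it does not yield O(v).
No premise or chain of K-axiom applications forces O(v), and none forces O(¬v). So v is neither obligatory nor forbidden under these norms.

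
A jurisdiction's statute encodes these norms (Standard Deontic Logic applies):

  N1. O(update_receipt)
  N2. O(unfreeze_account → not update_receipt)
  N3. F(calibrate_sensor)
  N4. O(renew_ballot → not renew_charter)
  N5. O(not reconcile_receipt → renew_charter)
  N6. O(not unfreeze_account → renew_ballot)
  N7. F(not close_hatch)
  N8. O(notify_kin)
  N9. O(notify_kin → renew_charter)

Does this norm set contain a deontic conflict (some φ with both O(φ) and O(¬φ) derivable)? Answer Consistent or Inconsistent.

Premise 8 gives O(notify_kin).
From O(notify_kin) and premise 9, O(notify_kin → renew_charter), we obtain O(renew_charter).
The contrapositive of premise 4 (O(renew_ballot → not renew_charter)) is O(renew_charter → not renew_ballot), and O(renew_charter) is already established, so O(not renew_ballot).
The contrapositive of premise 6 (O(not unfreeze_account → renew_ballot)) is O(not renew_ballot → unfreeze_account), and O(not renew_ballot) is already established, so O(unfreeze_account).
Applying K to premise 2 (O(unfreeze_account → not update_receipt)) and O(unfreeze_account) yields O(not update_receipt).
Yet premise 1 states O(update_receipt).
We now have both O(not update_receipt) and O(update_receipt) — update_receipt is simultaneously obligatory and forbidden, violating the D-axiom.

Inconsistent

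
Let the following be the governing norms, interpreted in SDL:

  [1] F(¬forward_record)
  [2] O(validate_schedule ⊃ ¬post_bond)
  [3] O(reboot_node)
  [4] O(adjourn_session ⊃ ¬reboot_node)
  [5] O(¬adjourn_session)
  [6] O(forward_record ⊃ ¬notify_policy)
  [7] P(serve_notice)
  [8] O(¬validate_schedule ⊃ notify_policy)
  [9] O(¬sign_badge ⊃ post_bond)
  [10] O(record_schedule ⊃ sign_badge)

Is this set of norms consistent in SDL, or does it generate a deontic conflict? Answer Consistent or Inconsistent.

Premise 4 is O(adjourn_session ⊃ ¬reboot_node), but O(adjourn_session) is not derivable from the premises, so it does not yield O(¬reboot_node).
So O(¬reboot_node) is not derivable, and the apparent clash with O(reboot_node) does not arise.
A world satisfying every obligation exists (e.g. adjourn_session=false, forward_record=true, notify_policy=false, post_bond=false, reboot_node=true, record_schedule=false, serve_notice=false, sign_badge=true, validate_schedule=true); no atom is both obligatory and forbidden, so the set is consistent.

Consistent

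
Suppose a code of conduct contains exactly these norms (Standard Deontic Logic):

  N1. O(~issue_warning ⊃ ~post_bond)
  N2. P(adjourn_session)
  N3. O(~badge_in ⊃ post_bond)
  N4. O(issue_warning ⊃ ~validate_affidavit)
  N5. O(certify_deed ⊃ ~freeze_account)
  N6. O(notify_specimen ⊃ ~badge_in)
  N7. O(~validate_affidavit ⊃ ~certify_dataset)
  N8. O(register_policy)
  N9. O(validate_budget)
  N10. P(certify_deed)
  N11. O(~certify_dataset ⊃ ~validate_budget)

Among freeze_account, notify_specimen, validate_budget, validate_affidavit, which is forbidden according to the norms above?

From premise 9 we have O(validate_budget).
The contrapositive of premise 11 (O(~certify_dataset ⊃ ~validate_budget)) is O(validate_budget ⊃ certify_dataset), and O(validate_budget) is already established, so O(certify_dataset).
Premise 7, O(~validate_affidavit ⊃ ~certify_dataset), contraposes to O(certify_dataset ⊃ validate_affidavit); with O(certify_dataset) we get O(validate_affidavit).
Premise 4 is O(issue_warning ⊃ ~validate_affidavit); contrapositively O(validate_affidavit ⊃ ~issue_warning). Since O(validate_affidavit) holds, K gives O(~issue_warning).
Applying K to premise 1 (O(~issue_warning ⊃ ~post_bond)) and O(~issue_warning) yields O(~post_bond).
Premise 3 is O(~badge_in ⊃ post_bond); contrapositively O(~post_bond ⊃ badge_in). Since O(~post_bond) holds, K gives O(badge_in).
The contrapositive of premise 6 (O(notify_specimen ⊃ ~badge_in)) is O(badge_in ⊃ ~notify_specimen), and O(badge_in) is already established, so O(~notify_specimen).
So O(~notify_specimen) holds, i.e. notify_specimen is forbidden. None of the other listed options is forbidden under the premises.

notify_specimen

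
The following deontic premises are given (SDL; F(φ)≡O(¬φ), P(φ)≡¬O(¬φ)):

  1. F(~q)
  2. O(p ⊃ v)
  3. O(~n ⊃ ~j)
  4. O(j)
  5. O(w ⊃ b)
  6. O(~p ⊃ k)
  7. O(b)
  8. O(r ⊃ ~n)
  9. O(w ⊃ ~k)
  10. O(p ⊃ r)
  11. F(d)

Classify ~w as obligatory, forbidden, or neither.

From premise 4 we have O(j).
The contrapositive of premise 3 (O(~n ⊃ ~j)) is O(j ⊃ n), and O(j) is already established, so O(n).
Premise 8 is O(r ⊃ ~n); contrapositively O(n ⊃ ~r). Since O(n) holds, K gives O(~r).
Premise 10, O(p ⊃ r), contraposes to O(~r ⊃ ~p); with O(~r) we get O(~p).
Applying K to premise 6 (O(~p ⊃ k)) and O(~p) yields O(k).
The contrapositive of premise 9 (O(w ⊃ ~k)) is O(k ⊃ ~w), and O(k) is already established, so O(~w).
Premises 1, 2, 5, 7, 11 do not contribute to this derivation.
Hence ~w is obligatory.

Obligatory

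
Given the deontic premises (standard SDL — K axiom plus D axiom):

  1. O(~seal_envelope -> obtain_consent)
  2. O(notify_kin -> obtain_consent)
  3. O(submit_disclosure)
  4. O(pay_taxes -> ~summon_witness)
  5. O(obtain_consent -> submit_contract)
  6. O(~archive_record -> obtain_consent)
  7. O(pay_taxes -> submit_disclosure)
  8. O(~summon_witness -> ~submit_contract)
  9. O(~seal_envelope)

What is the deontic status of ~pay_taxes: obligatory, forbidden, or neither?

From premise 9 we have O(~seal_envelope).
From O(~seal_envelope) and premise 1, O(~seal_envelope -> obtain_consent), we obtain O(obtain_consent).
From O(obtain_consent) and premise 5, O(obtain_consent -> submit_contract), we obtain O(submit_contract).
Premise 8, O(~summon_witness -> ~submit_contract), contraposes to O(submit_contract -> summon_witness); with O(submit_contract) we get O(summon_witness).
The contrapositive of premise 4 (O(pay_taxes -> ~summon_witness)) is O(summon_witness -> ~pay_taxes), and O(summon_witness) is already established, so O(~pay_taxes).
Premises 2, 3, 6, 7 do not contribute to this derivation.
Hence ~pay_taxes is obligatory.

Obligatory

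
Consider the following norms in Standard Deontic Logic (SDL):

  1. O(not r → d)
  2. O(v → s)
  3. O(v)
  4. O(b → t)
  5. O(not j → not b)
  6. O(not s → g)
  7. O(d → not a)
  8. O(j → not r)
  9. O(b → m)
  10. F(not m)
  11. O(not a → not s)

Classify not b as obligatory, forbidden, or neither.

Obligatory

Premise 3 states O(v) outright.
From O(v) and premise 2, O(v → s), we obtain O(s).
Premise 11, O(not a → not s), contraposes to O(s → a); with O(s) we get O(a).
The contrapositive of premise 7 (O(d → not a)) is O(a → not d), and O(a) is already established, so O(not d).
Premise 1, O(not r → d), contraposes to O(not d → r); with O(not d) we get O(r).
Premise 8 is O(j → not r); contrapositively O(r → not j). Since O(r) holds, K gives O(not j).
Premise 5 is O(not j → not b); since O(not j), deontic closure gives O(not b).
Premises 4, 6, 9, 10 do not contribute to this derivation.
Hence not b is obligatory.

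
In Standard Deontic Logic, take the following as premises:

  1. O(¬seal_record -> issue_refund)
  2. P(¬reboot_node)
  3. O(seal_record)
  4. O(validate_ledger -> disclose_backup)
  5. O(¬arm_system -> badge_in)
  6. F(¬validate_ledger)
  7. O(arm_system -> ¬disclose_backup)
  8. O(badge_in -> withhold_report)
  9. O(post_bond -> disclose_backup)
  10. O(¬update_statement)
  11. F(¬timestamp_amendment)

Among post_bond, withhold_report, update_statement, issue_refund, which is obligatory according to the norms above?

withhold_report

F(¬validate_ledger) at premise 6 means O(validate_ledger).
Premise 4 is O(validate_ledger -> disclose_backup); since O(validate_ledger), deontic closure gives O(disclose_backup).
Premise 7 is O(arm_system -> ¬disclose_backup); contrapositively O(disclose_backup -> ¬arm_system). Since O(disclose_backup) holds, K gives O(¬arm_system).
Applying K to premise 5 (O(¬arm_system -> badge_in)) and O(¬arm_system) yields O(badge_in).
From O(badge_in) and premise 8, O(badge_in -> withhold_report), we obtain O(withhold_report).
So O(withhold_report) holds — withhold_report is obligatory. None of the other listed options is made obligatory by any chain of premises.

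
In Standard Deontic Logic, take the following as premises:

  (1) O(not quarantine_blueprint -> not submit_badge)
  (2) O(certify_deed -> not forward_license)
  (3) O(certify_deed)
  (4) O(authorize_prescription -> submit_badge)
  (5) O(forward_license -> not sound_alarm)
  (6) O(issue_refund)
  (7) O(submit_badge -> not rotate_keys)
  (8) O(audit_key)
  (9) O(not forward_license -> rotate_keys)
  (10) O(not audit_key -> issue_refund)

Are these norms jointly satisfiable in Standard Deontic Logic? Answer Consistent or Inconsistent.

Premise 10 is O(not audit_key -> issue_refund); even if O(issue_refund) held, inferring O(not audit_key) would be affirming the consequent — invalid.
So O(not audit_key) is not derivable, and the apparent clash with O(audit_key) does not arise.
A world satisfying every obligation exists (e.g. audit_key=true, authorize_prescription=false, certify_deed=true, forward_license=false, issue_refund=true, quarantine_blueprint=false, rotate_keys=true, sound_alarm=false, submit_badge=false); no atom is both obligatory and forbidden, so the set is consistent.

Consistent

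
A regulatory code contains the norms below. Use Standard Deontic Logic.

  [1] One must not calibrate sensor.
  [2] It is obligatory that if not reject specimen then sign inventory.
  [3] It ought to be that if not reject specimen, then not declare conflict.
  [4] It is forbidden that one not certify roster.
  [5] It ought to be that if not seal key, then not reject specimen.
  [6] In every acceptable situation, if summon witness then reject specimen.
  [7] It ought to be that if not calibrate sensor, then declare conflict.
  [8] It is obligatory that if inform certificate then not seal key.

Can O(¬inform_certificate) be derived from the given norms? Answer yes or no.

Yes

Premise 1 is F(calibrate_sensor), i.e. O(¬calibrate_sensor).
From O(¬calibrate_sensor) and premise 7, O(¬calibrate_sensor → declare_conflict), we obtain O(declare_conflict).
The contrapositive of premise 3 (O(¬reject_specimen → ¬declare_conflict)) is O(declare_conflict → reject_specimen), and O(declare_conflict) is already established, so O(reject_specimen).
Premise 5, O(¬seal_key → ¬reject_specimen), contraposes to O(reject_specimen → seal_key); with O(reject_specimen) we get O(seal_key).
The contrapositive of premise 8 (O(inform_certificate → ¬seal_key)) is O(seal_key → ¬inform_certificate), and O(seal_key) is already established, so O(¬inform_certificate).
Premises 2, 4, 6 do not contribute to this derivation.
So O(¬inform_certificate) follows.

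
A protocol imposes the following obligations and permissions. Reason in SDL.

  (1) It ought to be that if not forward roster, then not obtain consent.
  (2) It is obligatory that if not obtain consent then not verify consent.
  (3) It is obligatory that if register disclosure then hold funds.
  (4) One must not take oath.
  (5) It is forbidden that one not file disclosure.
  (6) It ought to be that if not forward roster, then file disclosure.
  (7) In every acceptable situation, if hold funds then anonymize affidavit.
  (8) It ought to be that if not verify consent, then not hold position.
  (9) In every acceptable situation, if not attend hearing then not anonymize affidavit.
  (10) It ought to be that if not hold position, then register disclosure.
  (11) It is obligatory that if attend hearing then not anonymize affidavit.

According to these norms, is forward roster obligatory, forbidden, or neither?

Premises 11 and 9 are O(attend_hearing → ¬anonymize_affidavit) and O(¬attend_hearing → ¬anonymize_affidavit); every ideal world satisfies attend_hearing or ¬attend_hearing, so in either case ¬anonymize_affidavit holds — hence O(¬anonymize_affidavit).
Premise 7, O(hold_funds → anonymize_affidavit), contraposes to O(¬anonymize_affidavit → ¬hold_funds); with O(¬anonymize_affidavit) we get O(¬hold_funds).
Premise 3 is O(register_disclosure → hold_funds); contrapositively O(¬hold_funds → ¬register_disclosure). Since O(¬hold_funds) holds, K gives O(¬register_disclosure).
Premise 10 is O(¬hold_position → register_disclosure); contrapositively O(¬register_disclosure → hold_position). Since O(¬register_disclosure) holds, K gives O(hold_position).
Premise 8 is O(¬verify_consent → ¬hold_position); contrapositively O(hold_position → verify_consent). Since O(hold_position) holds, K gives O(verify_consent).
Premise 2 is O(¬obtain_consent → ¬verify_consent); contrapositively O(verify_consent → obtain_consent). Since O(verify_consent) holds, K gives O(obtain_consent).
The contrapositive of premise 1 (O(¬forward_roster → ¬obtain_consent)) is O(obtain_consent → forward_roster), and O(obtain_consent) is already established, so O(forward_roster).
Premises 4, 5, 6 do not contribute to this derivation.
Hence forward_roster is obligatory.

Obligatory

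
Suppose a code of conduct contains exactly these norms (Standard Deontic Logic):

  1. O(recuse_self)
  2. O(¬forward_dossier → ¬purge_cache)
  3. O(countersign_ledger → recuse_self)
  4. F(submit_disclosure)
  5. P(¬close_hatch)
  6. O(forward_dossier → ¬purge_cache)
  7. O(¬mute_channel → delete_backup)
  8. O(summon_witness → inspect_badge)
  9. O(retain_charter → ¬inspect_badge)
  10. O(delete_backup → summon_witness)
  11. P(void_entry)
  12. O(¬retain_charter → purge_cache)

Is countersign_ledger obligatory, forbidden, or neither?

Neither

Premise 3 is O(countersign_ledger → recuse_self); even if O(recuse_self) held, inferring O(countersign_ledger) would be affirming the consequent — invalid.
No premise or chain of K-axiom applications forces O(countersign_ledger), and none forces O(¬countersign_ledger). So countersign_ledger is neither obligatory nor forbidden under these norms.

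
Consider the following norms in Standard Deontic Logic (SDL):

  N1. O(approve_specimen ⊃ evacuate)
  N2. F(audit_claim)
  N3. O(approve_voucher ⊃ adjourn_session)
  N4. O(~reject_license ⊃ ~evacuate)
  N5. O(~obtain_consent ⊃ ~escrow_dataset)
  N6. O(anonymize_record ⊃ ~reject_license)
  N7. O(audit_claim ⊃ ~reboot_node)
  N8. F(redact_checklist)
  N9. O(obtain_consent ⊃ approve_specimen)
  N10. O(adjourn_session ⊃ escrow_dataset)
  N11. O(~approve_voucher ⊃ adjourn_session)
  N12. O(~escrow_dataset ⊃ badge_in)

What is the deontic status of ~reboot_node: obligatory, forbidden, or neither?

Neither

Premise 7 is O(audit_claim ⊃ ~reboot_node), but O(audit_claim) is not derivable from the premises, so it does not yield O(~reboot_node).
No premise or chain of K-axiom applications forces O(~reboot_node), and none forces O(reboot_node). So ~reboot_node is neither obligatory nor forbidden under these norms.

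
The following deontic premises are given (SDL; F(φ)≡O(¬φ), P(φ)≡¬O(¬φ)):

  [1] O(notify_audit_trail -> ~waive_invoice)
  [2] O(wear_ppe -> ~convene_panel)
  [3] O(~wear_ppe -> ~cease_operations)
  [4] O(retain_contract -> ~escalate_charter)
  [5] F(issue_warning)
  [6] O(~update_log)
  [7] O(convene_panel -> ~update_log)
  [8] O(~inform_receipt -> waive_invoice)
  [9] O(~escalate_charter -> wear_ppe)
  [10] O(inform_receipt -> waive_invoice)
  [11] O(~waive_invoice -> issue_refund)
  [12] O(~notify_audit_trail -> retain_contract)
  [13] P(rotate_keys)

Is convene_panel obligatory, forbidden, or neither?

Premises 10 and 8 cover both cases: O(inform_receipt -> waive_invoice) and O(~inform_receipt -> waive_invoice). Since inform_receipt ∨ ~inform_receipt is a tautology, O(waive_invoice) follows.
Premise 1, O(notify_audit_trail -> ~waive_invoice), contraposes to O(waive_invoice -> ~notify_audit_trail); with O(waive_invoice) we get O(~notify_audit_trail).
With premise 12, O(~notify_audit_trail -> retain_contract), the K-axiom yields O(retain_contract).
With premise 4, O(retain_contract -> ~escalate_charter), the K-axiom yields O(~escalate_charter).
With premise 9, O(~escalate_charter -> wear_ppe), the K-axiom yields O(wear_ppe).
With premise 2, O(wear_ppe -> ~convene_panel), the K-axiom yields O(~convene_panel).
Premises 3, 5, 6, 7, 11, 13 do not contribute to this derivation.
Thus O(~convene_panel), which is F(convene_panel): convene_panel is forbidden.

Forbidden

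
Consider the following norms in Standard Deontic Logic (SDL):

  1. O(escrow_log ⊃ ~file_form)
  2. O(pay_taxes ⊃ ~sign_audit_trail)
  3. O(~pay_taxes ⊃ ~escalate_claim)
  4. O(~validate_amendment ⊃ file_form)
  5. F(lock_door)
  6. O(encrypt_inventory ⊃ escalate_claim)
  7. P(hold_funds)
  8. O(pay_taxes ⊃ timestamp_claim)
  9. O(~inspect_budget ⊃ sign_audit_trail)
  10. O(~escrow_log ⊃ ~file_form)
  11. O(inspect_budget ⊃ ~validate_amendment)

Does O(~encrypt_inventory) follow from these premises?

Yes

By case analysis on escrow_log: premise 1 gives O(escrow_log ⊃ ~file_form) and premise 10 gives O(~escrow_log ⊃ ~file_form), so O(~file_form) either way.
The contrapositive of premise 4 (O(~validate_amendment ⊃ file_form)) is O(~file_form ⊃ validate_amendment), and O(~file_form) is already established, so O(validate_amendment).
The contrapositive of premise 11 (O(inspect_budget ⊃ ~validate_amendment)) is O(validate_amendment ⊃ ~inspect_budget), and O(validate_amendment) is already established, so O(~inspect_budget).
Applying K to premise 9 (O(~inspect_budget ⊃ sign_audit_trail)) and O(~inspect_budget) yields O(sign_audit_trail).
Premise 2, O(pay_taxes ⊃ ~sign_audit_trail), contraposes to O(sign_audit_trail ⊃ ~pay_taxes); with O(sign_audit_trail) we get O(~pay_taxes).
Applying K to premise 3 (O(~pay_taxes ⊃ ~escalate_claim)) and O(~pay_taxes) yields O(~escalate_claim).
Premise 6 is O(encrypt_inventory ⊃ escalate_claim); contrapositively O(~escalate_claim ⊃ ~encrypt_inventory). Since O(~escalate_claim) holds, K gives O(~encrypt_inventory).
Premises 5, 7, 8 do not contribute to this derivation.
So O(~encrypt_inventory) follows.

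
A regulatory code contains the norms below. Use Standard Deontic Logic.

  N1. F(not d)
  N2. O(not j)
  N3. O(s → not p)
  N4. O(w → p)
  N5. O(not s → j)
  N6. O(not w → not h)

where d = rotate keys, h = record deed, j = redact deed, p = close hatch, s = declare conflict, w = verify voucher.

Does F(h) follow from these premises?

Premise 2 states O(not j) outright.
Premise 5 is O(not s → j); contrapositively O(not j → s). Since O(not j) holds, K gives O(s).
Applying K to premise 3 (O(s → not p)) and O(s) yields O(not p).
Premise 4 is O(w → p); contrapositively O(not p → not w). Since O(not p) holds, K gives O(not w).
Premise 6 is O(not w → not h); since O(not w), deontic closure gives O(not h).
Premise 1 does not contribute to this derivation.
So O(not h) holds, i.e. F(h). The claim follows.

Yes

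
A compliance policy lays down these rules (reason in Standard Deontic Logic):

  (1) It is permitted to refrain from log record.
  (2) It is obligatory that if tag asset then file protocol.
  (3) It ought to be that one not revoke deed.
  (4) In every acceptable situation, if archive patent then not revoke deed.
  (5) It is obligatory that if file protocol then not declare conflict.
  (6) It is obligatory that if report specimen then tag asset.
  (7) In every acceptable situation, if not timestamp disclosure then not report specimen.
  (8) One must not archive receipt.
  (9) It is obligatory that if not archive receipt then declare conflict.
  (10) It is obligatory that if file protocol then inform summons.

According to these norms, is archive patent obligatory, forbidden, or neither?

Neither

Premise 4 is O(archive_patent → ¬revoke_deed); even if O(¬revoke_deed) held, inferring O(archive_patent) would be affirming the consequent — invalid.
No premise or chain of K-axiom applications forces O(archive_patent), and none forces O(¬archive_patent). So archive_patent is neither obligatory nor forbidden under these norms.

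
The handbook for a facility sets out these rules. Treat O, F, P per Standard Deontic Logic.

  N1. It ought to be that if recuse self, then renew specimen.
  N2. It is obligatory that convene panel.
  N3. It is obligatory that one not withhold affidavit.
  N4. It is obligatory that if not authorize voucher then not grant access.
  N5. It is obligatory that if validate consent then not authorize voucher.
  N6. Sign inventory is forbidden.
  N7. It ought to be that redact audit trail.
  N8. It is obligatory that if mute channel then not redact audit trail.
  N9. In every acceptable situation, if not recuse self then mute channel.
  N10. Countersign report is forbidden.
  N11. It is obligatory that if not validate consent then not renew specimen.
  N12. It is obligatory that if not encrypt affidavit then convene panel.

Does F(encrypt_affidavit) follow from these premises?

No

Premise 12 is O(¬encrypt_affidavit → convene_panel); even if O(convene_panel) held, inferring O(¬encrypt_affidavit) would be affirming the consequent — invalid.
No other premise forces O(¬encrypt_affidavit). An ideal world satisfying every premise can still have encrypt_affidavit true, so F(encrypt_affidavit) is not derivable.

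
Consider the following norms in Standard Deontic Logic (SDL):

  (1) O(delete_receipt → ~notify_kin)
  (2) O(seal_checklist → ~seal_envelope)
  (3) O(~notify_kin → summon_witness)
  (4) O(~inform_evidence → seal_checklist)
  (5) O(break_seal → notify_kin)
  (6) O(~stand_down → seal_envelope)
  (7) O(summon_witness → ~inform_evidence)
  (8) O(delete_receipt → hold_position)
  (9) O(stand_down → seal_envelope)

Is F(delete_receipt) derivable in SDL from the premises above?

Yes

By case analysis on stand_down: premise 9 gives O(stand_down → seal_envelope) and premise 6 gives O(~stand_down → seal_envelope), so O(seal_envelope) either way.
Premise 2 is O(seal_checklist → ~seal_envelope); contrapositively O(seal_envelope → ~seal_checklist). Since O(seal_envelope) holds, K gives O(~seal_checklist).
Premise 4 is O(~inform_evidence → seal_checklist); contrapositively O(~seal_checklist → inform_evidence). Since O(~seal_checklist) holds, K gives O(inform_evidence).
The contrapositive of premise 7 (O(summon_witness → ~inform_evidence)) is O(inform_evidence → ~summon_witness), and O(inform_evidence) is already established, so O(~summon_witness).
Premise 3, O(~notify_kin → summon_witness), contraposes to O(~summon_witness → notify_kin); with O(~summon_witness) we get O(notify_kin).
The contrapositive of premise 1 (O(delete_receipt → ~notify_kin)) is O(notify_kin → ~delete_receipt), and O(notify_kin) is already established, so O(~delete_receipt).
Premises 5, 8 do not contribute to this derivation.
So O(~delete_receipt) holds, i.e. F(delete_receipt). The claim follows.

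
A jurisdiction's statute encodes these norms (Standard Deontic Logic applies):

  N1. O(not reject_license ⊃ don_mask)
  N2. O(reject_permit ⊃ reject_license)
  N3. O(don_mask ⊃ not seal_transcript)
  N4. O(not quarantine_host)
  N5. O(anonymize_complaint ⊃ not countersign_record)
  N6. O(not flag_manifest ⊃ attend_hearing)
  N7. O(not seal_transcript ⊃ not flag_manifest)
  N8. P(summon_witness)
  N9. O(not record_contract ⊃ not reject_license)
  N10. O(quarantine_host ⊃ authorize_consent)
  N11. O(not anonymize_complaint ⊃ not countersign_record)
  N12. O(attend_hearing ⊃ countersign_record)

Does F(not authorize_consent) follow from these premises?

Premise 10 is O(quarantine_host ⊃ authorize_consent), but O(quarantine_host) is not derivable from the premises, so it does not yield O(authorize_consent).
No other premise forces O(authorize_consent). An ideal world satisfying every premise can still have not authorize_consent true, so F(not authorize_consent) is not derivable.

No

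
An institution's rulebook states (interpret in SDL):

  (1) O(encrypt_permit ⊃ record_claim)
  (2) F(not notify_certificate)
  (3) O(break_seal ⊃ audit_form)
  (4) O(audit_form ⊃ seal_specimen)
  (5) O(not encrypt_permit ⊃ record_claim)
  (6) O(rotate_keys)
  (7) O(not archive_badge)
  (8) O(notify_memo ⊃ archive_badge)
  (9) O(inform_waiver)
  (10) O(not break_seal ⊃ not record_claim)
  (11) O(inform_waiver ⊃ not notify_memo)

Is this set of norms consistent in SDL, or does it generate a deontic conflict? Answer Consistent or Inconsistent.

Consistent

Premise 8 is O(notify_memo ⊃ archive_badge), but O(notify_memo) is not derivable from the premises, so it does not yield O(archive_badge).
So O(archive_badge) is not derivable, and the apparent clash with O(not archive_badge) does not arise.
A world satisfying every obligation exists (e.g. archive_badge=false, audit_form=true, break_seal=true, encrypt_permit=false, inform_waiver=true, notify_certificate=true, notify_memo=false, record_claim=true, rotate_keys=true, seal_specimen=true); no atom is both obligatory and forbidden, so the set is consistent.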